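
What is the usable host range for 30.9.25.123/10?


Network: 30.0.0.0
Broadcast: 30.63.255.255
First usable = network + 1
Last usable = broadcast - 1
Range: 30.0.0.1 to 30.63.255.254


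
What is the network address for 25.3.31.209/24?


IP:   00011001.00000011.00011111.11010001
Mask: 11111111.11111111.11111111.00000000
AND operation:
Net:  00011001.00000011.00011111.00000000
Network: 25.3.31.0/24


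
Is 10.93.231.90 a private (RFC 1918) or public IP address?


RFC 1918 private ranges:
  10.0.0.0/8 (10.0.0.0 - 10.255.255.255)
  172.16.0.0/12 (172.16.0.0 - 172.31.255.255)
  192.168.0.0/16 (192.168.0.0 - 192.168.255.255)
Private (in 10.0.0.0/8)


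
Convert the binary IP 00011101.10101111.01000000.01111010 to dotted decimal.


00011101 = 29
10101111 = 175
01000000 = 64
01111010 = 122
IP: 29.175.64.122


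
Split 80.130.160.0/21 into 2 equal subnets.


New prefix = 21 + 1 = 22
Each subnet has 1024 addresses
  80.130.160.0/22
  80.130.164.0/22
Subnets: 80.130.160.0/22, 80.130.164.0/22


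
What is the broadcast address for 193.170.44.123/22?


Network: 193.170.44.0/22
Host bits = 10
Set all host bits to 1:
Broadcast: 193.170.47.255


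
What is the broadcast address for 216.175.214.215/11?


Network: 216.160.0.0/11
Host bits = 21
Set all host bits to 1:
Broadcast: 216.191.255.255


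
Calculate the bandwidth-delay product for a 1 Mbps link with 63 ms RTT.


BDP = bandwidth * RTT
= 1 Mbps * 63 ms
= 1 * 1e6 * 63 / 1000 bits
= 63000 bits
= 7875 bytes
= 7.6904 KB
BDP = 63000 bits (7875 bytes)


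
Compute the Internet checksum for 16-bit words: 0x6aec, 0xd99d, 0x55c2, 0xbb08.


Sum all words (with carry folding):
+ 0x6aec = 0x6aec
+ 0xd99d = 0x448a
+ 0x55c2 = 0x9a4c
+ 0xbb08 = 0x5555
One's complement: ~0x5555
Checksum = 0xaaaa


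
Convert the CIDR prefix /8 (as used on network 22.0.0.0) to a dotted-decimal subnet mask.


/8 means 8 network bits, 24 host bits
Binary: 11111111000000000000000000000000
Mask: 255.0.0.0


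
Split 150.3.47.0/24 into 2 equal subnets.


New prefix = 24 + 1 = 25
Each subnet has 128 addresses
  150.3.47.0/25
  150.3.47.128/25
Subnets: 150.3.47.0/25, 150.3.47.128/25


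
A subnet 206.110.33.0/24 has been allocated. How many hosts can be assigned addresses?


Host bits = 32 - 24 = 8
Total addresses = 2^8 = 256
Usable = total - 2 (network and broadcast)
Usable hosts: 254


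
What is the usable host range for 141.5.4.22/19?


Network: 141.5.0.0
Broadcast: 141.5.31.255
First usable = network + 1
Last usable = broadcast - 1
Range: 141.5.0.1 to 141.5.31.254


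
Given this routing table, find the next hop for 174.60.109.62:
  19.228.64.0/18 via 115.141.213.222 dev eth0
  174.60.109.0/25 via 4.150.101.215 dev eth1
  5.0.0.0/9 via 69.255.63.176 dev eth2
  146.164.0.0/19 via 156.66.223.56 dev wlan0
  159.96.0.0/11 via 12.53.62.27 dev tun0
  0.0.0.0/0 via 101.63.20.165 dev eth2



Longest prefix match for 174.60.109.62:
  /18 19.228.64.0: no
  /25 174.60.109.0: MATCH
  /9 5.0.0.0: no
  /19 146.164.0.0: no
  /11 159.96.0.0: no
  /0 0.0.0.0: MATCH
Selected: next-hop 4.150.101.215 via eth1 (matched /25)


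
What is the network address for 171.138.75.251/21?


IP:   10101011.10001010.01001011.11111011
Mask: 11111111.11111111.11111000.00000000
AND operation:
Net:  10101011.10001010.01001000.00000000
Network: 171.138.72.0/21


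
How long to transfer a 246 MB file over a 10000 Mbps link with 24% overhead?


Effective throughput = 10000 * (1 - 24/100) = 7600 Mbps
File size in Mb = 246 * 8 = 1968 Mb
Time = 1968 / 7600
Time = 0.2589 seconds


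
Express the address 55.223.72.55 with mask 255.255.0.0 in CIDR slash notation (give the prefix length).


Binary: 11111111.11111111.00000000.00000000
Count leading 1s
Prefix: /16


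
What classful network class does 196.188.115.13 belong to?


First octet: 196
Binary: 11000100
110xxxxx -> Class C (192-223)
Class C, default mask 255.255.255.0 (/24)


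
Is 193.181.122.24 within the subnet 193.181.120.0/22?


Subnet network: 193.181.120.0
Test IP AND mask: 193.181.120.0
Yes, 193.181.122.24 is in 193.181.120.0/22


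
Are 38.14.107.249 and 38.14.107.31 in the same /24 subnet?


Mask: 255.255.255.0
38.14.107.249 AND mask = 38.14.107.0
38.14.107.31 AND mask = 38.14.107.0
Yes, same subnet (38.14.107.0)


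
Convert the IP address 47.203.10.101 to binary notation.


47 = 00101111
203 = 11001011
10 = 00001010
101 = 01100101
Binary: 00101111.11001011.00001010.01100101


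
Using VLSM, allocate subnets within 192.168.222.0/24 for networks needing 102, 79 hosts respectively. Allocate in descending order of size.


102 hosts -> /25 (126 usable): 192.168.222.0/25
79 hosts -> /25 (126 usable): 192.168.222.128/25
Allocation: 192.168.222.0/25 (102 hosts, 126 usable); 192.168.222.128/25 (79 hosts, 126 usable)


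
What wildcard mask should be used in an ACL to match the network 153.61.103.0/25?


Subnet mask: 255.255.255.128
Wildcard = 255.255.255.255 - subnet mask
255 - 255 = 0
255 - 255 = 0
255 - 255 = 0
255 - 128 = 127
Wildcard: 0.0.0.127


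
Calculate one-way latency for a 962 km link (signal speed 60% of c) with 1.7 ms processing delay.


Speed = 0.6 * 3e5 km/s = 180000 km/s
Propagation delay = 962 / 180000 = 0.0053 s = 5.3444 ms
Processing delay = 1.7 ms
Total one-way latency = 7.0444 ms


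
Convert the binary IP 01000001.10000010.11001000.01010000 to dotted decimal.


01000001 = 65
10000010 = 130
11001000 = 200
01010000 = 80
IP: 65.130.200.80


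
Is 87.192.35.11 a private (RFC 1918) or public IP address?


RFC 1918 private ranges:
  10.0.0.0/8 (10.0.0.0 - 10.255.255.255)
  172.16.0.0/12 (172.16.0.0 - 172.31.255.255)
  192.168.0.0/16 (192.168.0.0 - 192.168.255.255)
Public (not in any RFC 1918 range)


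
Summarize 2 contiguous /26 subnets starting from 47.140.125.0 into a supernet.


Original prefix: /26
Number of subnets: 2 = 2^1
New prefix = 26 - 1 = 25
Supernet: 47.140.125.0/25


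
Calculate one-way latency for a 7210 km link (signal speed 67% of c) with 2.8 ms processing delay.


Speed = 0.67 * 3e5 km/s = 201000 km/s
Propagation delay = 7210 / 201000 = 0.0359 s = 35.8706 ms
Processing delay = 2.8 ms
Total one-way latency = 38.6706 ms


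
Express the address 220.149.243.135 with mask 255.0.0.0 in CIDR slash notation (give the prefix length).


Binary: 11111111.00000000.00000000.00000000
Count leading 1s
Prefix: /8


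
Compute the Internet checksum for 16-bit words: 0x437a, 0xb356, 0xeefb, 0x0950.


Sum all words (with carry folding):
+ 0x437a = 0x437a
+ 0xb356 = 0xf6d0
+ 0xeefb = 0xe5cc
+ 0x0950 = 0xef1c
One's complement: ~0xef1c
Checksum = 0x10e3


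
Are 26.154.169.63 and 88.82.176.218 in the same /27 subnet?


Mask: 255.255.255.224
26.154.169.63 AND mask = 26.154.169.32
88.82.176.218 AND mask = 88.82.176.192
No, different subnets (26.154.169.32 vs 88.82.176.192)


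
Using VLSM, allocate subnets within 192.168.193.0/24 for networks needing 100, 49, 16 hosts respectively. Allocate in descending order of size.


100 hosts -> /25 (126 usable): 192.168.193.0/25
49 hosts -> /26 (62 usable): 192.168.193.128/26
16 hosts -> /27 (30 usable): 192.168.193.192/27
Allocation: 192.168.193.0/25 (100 hosts, 126 usable); 192.168.193.128/26 (49 hosts, 62 usable); 192.168.193.192/27 (16 hosts, 30 usable)


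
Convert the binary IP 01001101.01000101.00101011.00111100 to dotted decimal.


01001101 = 77
01000101 = 69
00101011 = 43
00111100 = 60
IP: 77.69.43.60


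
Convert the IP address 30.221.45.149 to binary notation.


30 = 00011110
221 = 11011101
45 = 00101101
149 = 10010101
Binary: 00011110.11011101.00101101.10010101


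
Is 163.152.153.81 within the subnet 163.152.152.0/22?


Subnet network: 163.152.152.0
Test IP AND mask: 163.152.152.0
Yes, 163.152.153.81 is in 163.152.152.0/22


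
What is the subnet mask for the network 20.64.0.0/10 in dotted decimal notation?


/10 means 10 network bits, 22 host bits
Binary: 11111111110000000000000000000000
Mask: 255.192.0.0


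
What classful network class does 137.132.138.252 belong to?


First octet: 137
Binary: 10001001
10xxxxxx -> Class B (128-191)
Class B, default mask 255.255.0.0 (/16)


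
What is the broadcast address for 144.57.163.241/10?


Network: 144.0.0.0/10
Host bits = 22
Set all host bits to 1:
Broadcast: 144.63.255.255


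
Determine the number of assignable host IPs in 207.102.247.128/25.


Host bits = 32 - 25 = 7
Total addresses = 2^7 = 128
Usable = total - 2 (network and broadcast)
Usable hosts: 126


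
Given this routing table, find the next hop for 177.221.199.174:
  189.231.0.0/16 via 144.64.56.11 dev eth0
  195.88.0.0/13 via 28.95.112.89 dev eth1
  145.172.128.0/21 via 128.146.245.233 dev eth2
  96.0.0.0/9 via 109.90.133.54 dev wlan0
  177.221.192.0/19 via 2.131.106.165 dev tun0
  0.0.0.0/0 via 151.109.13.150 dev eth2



Longest prefix match for 177.221.199.174:
  /16 189.231.0.0: no
  /13 195.88.0.0: no
  /21 145.172.128.0: no
  /9 96.0.0.0: no
  /19 177.221.192.0: MATCH
  /0 0.0.0.0: MATCH
Selected: next-hop 2.131.106.165 via tun0 (matched /19)


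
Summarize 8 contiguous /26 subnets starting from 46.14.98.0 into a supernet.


Original prefix: /26
Number of subnets: 8 = 2^3
New prefix = 26 - 3 = 23
Supernet: 46.14.98.0/23


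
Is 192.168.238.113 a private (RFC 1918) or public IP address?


RFC 1918 private ranges:
  10.0.0.0/8 (10.0.0.0 - 10.255.255.255)
  172.16.0.0/12 (172.16.0.0 - 172.31.255.255)
  192.168.0.0/16 (192.168.0.0 - 192.168.255.255)
Private (in 192.168.0.0/16)


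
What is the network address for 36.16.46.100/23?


IP:   00100100.00010000.00101110.01100100
Mask: 11111111.11111111.11111110.00000000
AND operation:
Net:  00100100.00010000.00101110.00000000
Network: 36.16.46.0/23


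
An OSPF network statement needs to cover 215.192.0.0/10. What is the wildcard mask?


Subnet mask: 255.192.0.0
Wildcard = 255.255.255.255 - subnet mask
255 - 255 = 0
255 - 192 = 63
255 - 0 = 255
255 - 0 = 255
Wildcard: 0.63.255.255


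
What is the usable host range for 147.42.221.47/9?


Network: 147.0.0.0
Broadcast: 147.127.255.255
First usable = network + 1
Last usable = broadcast - 1
Range: 147.0.0.1 to 147.127.255.254


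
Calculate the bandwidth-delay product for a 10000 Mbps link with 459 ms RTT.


BDP = bandwidth * RTT
= 10000 Mbps * 459 ms
= 10000 * 1e6 * 459 / 1000 bits
= 4590000000 bits
= 573750000 bytes
= 560302.7344 KB
BDP = 4590000000 bits (573750000 bytes)


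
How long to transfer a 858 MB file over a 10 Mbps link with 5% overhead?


Effective throughput = 10 * (1 - 5/100) = 9.5 Mbps
File size in Mb = 858 * 8 = 6864 Mb
Time = 6864 / 9.5
Time = 722.5263 seconds


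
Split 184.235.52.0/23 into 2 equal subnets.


New prefix = 23 + 1 = 24
Each subnet has 256 addresses
  184.235.52.0/24
  184.235.53.0/24
Subnets: 184.235.52.0/24, 184.235.53.0/24


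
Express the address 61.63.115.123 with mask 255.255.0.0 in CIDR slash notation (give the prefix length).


Binary: 11111111.11111111.00000000.00000000
Count leading 1s
Prefix: /16


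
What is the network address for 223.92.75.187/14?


IP:   11011111.01011100.01001011.10111011
Mask: 11111111.11111100.00000000.00000000
AND operation:
Net:  11011111.01011100.00000000.00000000
Network: 223.92.0.0/14


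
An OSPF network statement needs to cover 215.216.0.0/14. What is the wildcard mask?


Subnet mask: 255.252.0.0
Wildcard = 255.255.255.255 - subnet mask
255 - 255 = 0
255 - 252 = 3
255 - 0 = 255
255 - 0 = 255
Wildcard: 0.3.255.255


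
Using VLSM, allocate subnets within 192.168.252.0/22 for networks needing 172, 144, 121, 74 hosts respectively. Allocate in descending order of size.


172 hosts -> /24 (254 usable): 192.168.252.0/24
144 hosts -> /24 (254 usable): 192.168.253.0/24
121 hosts -> /25 (126 usable): 192.168.254.0/25
74 hosts -> /25 (126 usable): 192.168.254.128/25
Allocation: 192.168.252.0/24 (172 hosts, 254 usable); 192.168.253.0/24 (144 hosts, 254 usable); 192.168.254.0/25 (121 hosts, 126 usable); 192.168.254.128/25 (74 hosts, 126 usable)


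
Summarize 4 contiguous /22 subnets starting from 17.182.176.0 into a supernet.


Original prefix: /22
Number of subnets: 4 = 2^2
New prefix = 22 - 2 = 20
Supernet: 17.182.176.0/20


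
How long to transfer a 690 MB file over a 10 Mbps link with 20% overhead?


Effective throughput = 10 * (1 - 20/100) = 8 Mbps
File size in Mb = 690 * 8 = 5520 Mb
Time = 5520 / 8
Time = 690 seconds


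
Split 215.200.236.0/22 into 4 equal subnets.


New prefix = 22 + 2 = 24
Each subnet has 256 addresses
  215.200.236.0/24
  215.200.237.0/24
  215.200.238.0/24
  215.200.239.0/24
Subnets: 215.200.236.0/24, 215.200.237.0/24, 215.200.238.0/24, 215.200.239.0/24


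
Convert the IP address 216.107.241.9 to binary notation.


216 = 11011000
107 = 01101011
241 = 11110001
9 = 00001001
Binary: 11011000.01101011.11110001.00001001


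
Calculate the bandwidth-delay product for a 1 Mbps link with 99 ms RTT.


BDP = bandwidth * RTT
= 1 Mbps * 99 ms
= 1 * 1e6 * 99 / 1000 bits
= 99000 bits
= 12375 bytes
= 12.085 KB
BDP = 99000 bits (12375 bytes)


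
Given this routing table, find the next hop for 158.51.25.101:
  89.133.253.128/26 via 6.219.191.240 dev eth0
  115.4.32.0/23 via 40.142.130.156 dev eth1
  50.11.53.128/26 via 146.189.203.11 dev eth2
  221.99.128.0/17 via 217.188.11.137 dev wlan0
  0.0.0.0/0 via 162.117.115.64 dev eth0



Longest prefix match for 158.51.25.101:
  /26 89.133.253.128: no
  /23 115.4.32.0: no
  /26 50.11.53.128: no
  /17 221.99.128.0: no
  /0 0.0.0.0: MATCH
Selected: next-hop 162.117.115.64 via eth0 (matched /0)


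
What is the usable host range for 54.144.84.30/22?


Network: 54.144.84.0
Broadcast: 54.144.87.255
First usable = network + 1
Last usable = broadcast - 1
Range: 54.144.84.1 to 54.144.87.254


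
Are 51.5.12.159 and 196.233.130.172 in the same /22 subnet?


Mask: 255.255.252.0
51.5.12.159 AND mask = 51.5.12.0
196.233.130.172 AND mask = 196.233.128.0
No, different subnets (51.5.12.0 vs 196.233.128.0)


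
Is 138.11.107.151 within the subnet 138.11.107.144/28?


Subnet network: 138.11.107.144
Test IP AND mask: 138.11.107.144
Yes, 138.11.107.151 is in 138.11.107.144/28


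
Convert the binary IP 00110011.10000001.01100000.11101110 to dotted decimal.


00110011 = 51
10000001 = 129
01100000 = 96
11101110 = 238
IP: 51.129.96.238


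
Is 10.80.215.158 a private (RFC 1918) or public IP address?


RFC 1918 private ranges:
  10.0.0.0/8 (10.0.0.0 - 10.255.255.255)
  172.16.0.0/12 (172.16.0.0 - 172.31.255.255)
  192.168.0.0/16 (192.168.0.0 - 192.168.255.255)
Private (in 10.0.0.0/8)


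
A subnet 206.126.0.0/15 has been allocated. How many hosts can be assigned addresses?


Host bits = 32 - 15 = 17
Total addresses = 2^17 = 131072
Usable = total - 2 (network and broadcast)
Usable hosts: 131070


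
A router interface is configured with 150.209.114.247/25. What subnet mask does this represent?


/25 means 25 network bits, 7 host bits
Binary: 11111111111111111111111110000000
Mask: 255.255.255.128


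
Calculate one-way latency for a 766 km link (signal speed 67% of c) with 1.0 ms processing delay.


Speed = 0.67 * 3e5 km/s = 201000 km/s
Propagation delay = 766 / 201000 = 0.0038 s = 3.8109 ms
Processing delay = 1.0 ms
Total one-way latency = 4.8109 ms


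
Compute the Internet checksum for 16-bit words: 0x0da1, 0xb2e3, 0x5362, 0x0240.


Sum all words (with carry folding):
+ 0x0da1 = 0x0da1
+ 0xb2e3 = 0xc084
+ 0x5362 = 0x13e7
+ 0x0240 = 0x1627
One's complement: ~0x1627
Checksum = 0xe9d8


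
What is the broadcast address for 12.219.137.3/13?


Network: 12.216.0.0/13
Host bits = 19
Set all host bits to 1:
Broadcast: 12.223.255.255


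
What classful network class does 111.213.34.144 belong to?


First octet: 111
Binary: 01101111
0xxxxxxx -> Class A (1-126)
Class A, default mask 255.0.0.0 (/8)


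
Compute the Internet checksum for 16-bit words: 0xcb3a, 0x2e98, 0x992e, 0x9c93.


Sum all words (with carry folding):
+ 0xcb3a = 0xcb3a
+ 0x2e98 = 0xf9d2
+ 0x992e = 0x9301
+ 0x9c93 = 0x2f95
One's complement: ~0x2f95
Checksum = 0xd06a


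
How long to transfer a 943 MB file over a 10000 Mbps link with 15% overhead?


Effective throughput = 10000 * (1 - 15/100) = 8500 Mbps
File size in Mb = 943 * 8 = 7544 Mb
Time = 7544 / 8500
Time = 0.8875 seconds


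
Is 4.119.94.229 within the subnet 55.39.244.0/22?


Subnet network: 55.39.244.0
Test IP AND mask: 4.119.92.0
No, 4.119.94.229 is not in 55.39.244.0/22


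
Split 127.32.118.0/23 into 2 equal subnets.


New prefix = 23 + 1 = 24
Each subnet has 256 addresses
  127.32.118.0/24
  127.32.119.0/24
Subnets: 127.32.118.0/24, 127.32.119.0/24


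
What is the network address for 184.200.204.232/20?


IP:   10111000.11001000.11001100.11101000
Mask: 11111111.11111111.11110000.00000000
AND operation:
Net:  10111000.11001000.11000000.00000000
Network: 184.200.192.0/20


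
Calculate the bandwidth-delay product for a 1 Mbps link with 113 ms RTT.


BDP = bandwidth * RTT
= 1 Mbps * 113 ms
= 1 * 1e6 * 113 / 1000 bits
= 113000 bits
= 14125 bytes
= 13.7939 KB
BDP = 113000 bits (14125 bytes)


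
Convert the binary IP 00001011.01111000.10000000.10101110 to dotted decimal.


00001011 = 11
01111000 = 120
10000000 = 128
10101110 = 174
IP: 11.120.128.174


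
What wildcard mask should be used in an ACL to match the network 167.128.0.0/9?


Subnet mask: 255.128.0.0
Wildcard = 255.255.255.255 - subnet mask
255 - 255 = 0
255 - 128 = 127
255 - 0 = 255
255 - 0 = 255
Wildcard: 0.127.255.255


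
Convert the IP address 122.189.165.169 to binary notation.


122 = 01111010
189 = 10111101
165 = 10100101
169 = 10101001
Binary: 01111010.10111101.10100101.10101001


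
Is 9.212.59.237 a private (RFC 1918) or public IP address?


RFC 1918 private ranges:
  10.0.0.0/8 (10.0.0.0 - 10.255.255.255)
  172.16.0.0/12 (172.16.0.0 - 172.31.255.255)
  192.168.0.0/16 (192.168.0.0 - 192.168.255.255)
Public (not in any RFC 1918 range)


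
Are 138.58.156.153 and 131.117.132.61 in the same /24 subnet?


Mask: 255.255.255.0
138.58.156.153 AND mask = 138.58.156.0
131.117.132.61 AND mask = 131.117.132.0
No, different subnets (138.58.156.0 vs 131.117.132.0)


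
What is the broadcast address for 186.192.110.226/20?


Network: 186.192.96.0/20
Host bits = 12
Set all host bits to 1:
Broadcast: 186.192.111.255


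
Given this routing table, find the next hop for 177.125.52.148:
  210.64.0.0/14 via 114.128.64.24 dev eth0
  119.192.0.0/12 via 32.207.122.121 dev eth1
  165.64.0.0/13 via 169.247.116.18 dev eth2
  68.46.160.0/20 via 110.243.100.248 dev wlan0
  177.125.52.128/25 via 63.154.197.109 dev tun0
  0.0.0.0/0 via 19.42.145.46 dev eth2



Longest prefix match for 177.125.52.148:
  /14 210.64.0.0: no
  /12 119.192.0.0: no
  /13 165.64.0.0: no
  /20 68.46.160.0: no
  /25 177.125.52.128: MATCH
  /0 0.0.0.0: MATCH
Selected: next-hop 63.154.197.109 via tun0 (matched /25)


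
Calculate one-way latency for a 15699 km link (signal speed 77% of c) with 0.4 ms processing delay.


Speed = 0.77 * 3e5 km/s = 231000 km/s
Propagation delay = 15699 / 231000 = 0.068 s = 67.961 ms
Processing delay = 0.4 ms
Total one-way latency = 68.361 ms


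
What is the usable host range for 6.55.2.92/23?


Network: 6.55.2.0
Broadcast: 6.55.3.255
First usable = network + 1
Last usable = broadcast - 1
Range: 6.55.2.1 to 6.55.3.254


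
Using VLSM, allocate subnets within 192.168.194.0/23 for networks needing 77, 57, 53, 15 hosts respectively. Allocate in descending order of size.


77 hosts -> /25 (126 usable): 192.168.194.0/25
57 hosts -> /26 (62 usable): 192.168.194.128/26
53 hosts -> /26 (62 usable): 192.168.194.192/26
15 hosts -> /27 (30 usable): 192.168.195.0/27
Allocation: 192.168.194.0/25 (77 hosts, 126 usable); 192.168.194.128/26 (57 hosts, 62 usable); 192.168.194.192/26 (53 hosts, 62 usable); 192.168.195.0/27 (15 hosts, 30 usable)


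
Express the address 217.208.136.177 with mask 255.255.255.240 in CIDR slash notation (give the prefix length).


Binary: 11111111.11111111.11111111.11110000
Count leading 1s
Prefix: /28


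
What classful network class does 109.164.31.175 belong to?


First octet: 109
Binary: 01101101
0xxxxxxx -> Class A (1-126)
Class A, default mask 255.0.0.0 (/8)


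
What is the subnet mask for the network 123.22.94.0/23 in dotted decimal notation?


/23 means 23 network bits, 9 host bits
Binary: 11111111111111111111111000000000
Mask: 255.255.254.0


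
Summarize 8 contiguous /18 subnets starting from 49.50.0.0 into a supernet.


Original prefix: /18
Number of subnets: 8 = 2^3
New prefix = 18 - 3 = 15
Supernet: 49.50.0.0/15


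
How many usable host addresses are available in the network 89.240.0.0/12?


Host bits = 32 - 12 = 20
Total addresses = 2^20 = 1048576
Usable = total - 2 (network and broadcast)
Usable hosts: 1048574


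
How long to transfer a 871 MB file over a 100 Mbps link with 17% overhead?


Effective throughput = 100 * (1 - 17/100) = 83 Mbps
File size in Mb = 871 * 8 = 6968 Mb
Time = 6968 / 83
Time = 83.9518 seconds


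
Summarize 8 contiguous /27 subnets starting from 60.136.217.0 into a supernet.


Original prefix: /27
Number of subnets: 8 = 2^3
New prefix = 27 - 3 = 24
Supernet: 60.136.217.0/24


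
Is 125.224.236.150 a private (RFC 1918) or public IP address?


RFC 1918 private ranges:
  10.0.0.0/8 (10.0.0.0 - 10.255.255.255)
  172.16.0.0/12 (172.16.0.0 - 172.31.255.255)
  192.168.0.0/16 (192.168.0.0 - 192.168.255.255)
Public (not in any RFC 1918 range)


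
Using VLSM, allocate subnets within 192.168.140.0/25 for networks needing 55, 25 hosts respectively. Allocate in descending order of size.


55 hosts -> /26 (62 usable): 192.168.140.0/26
25 hosts -> /27 (30 usable): 192.168.140.64/27
Allocation: 192.168.140.0/26 (55 hosts, 62 usable); 192.168.140.64/27 (25 hosts, 30 usable)


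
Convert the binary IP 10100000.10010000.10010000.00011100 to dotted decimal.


10100000 = 160
10010000 = 144
10010000 = 144
00011100 = 28
IP: 160.144.144.28


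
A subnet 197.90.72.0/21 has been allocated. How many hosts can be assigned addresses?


Host bits = 32 - 21 = 11
Total addresses = 2^11 = 2048
Usable = total - 2 (network and broadcast)
Usable hosts: 2046


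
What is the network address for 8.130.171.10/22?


IP:   00001000.10000010.10101011.00001010
Mask: 11111111.11111111.11111100.00000000
AND operation:
Net:  00001000.10000010.10101000.00000000
Network: 8.130.168.0/22


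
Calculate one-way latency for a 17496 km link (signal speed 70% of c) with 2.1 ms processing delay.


Speed = 0.7 * 3e5 km/s = 210000 km/s
Propagation delay = 17496 / 210000 = 0.0833 s = 83.3143 ms
Processing delay = 2.1 ms
Total one-way latency = 85.4143 ms


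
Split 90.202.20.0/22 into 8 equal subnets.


New prefix = 22 + 3 = 25
Each subnet has 128 addresses
  90.202.20.0/25
  90.202.20.128/25
  90.202.21.0/25
  90.202.21.128/25
  90.202.22.0/25
  90.202.22.128/25
  90.202.23.0/25
  90.202.23.128/25
Subnets: 90.202.20.0/25, 90.202.20.128/25, 90.202.21.0/25, 90.202.21.128/25, 90.202.22.0/25, 90.202.22.128/25, 90.202.23.0/25, 90.202.23.128/25


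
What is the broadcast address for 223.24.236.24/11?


Network: 223.0.0.0/11
Host bits = 21
Set all host bits to 1:
Broadcast: 223.31.255.255


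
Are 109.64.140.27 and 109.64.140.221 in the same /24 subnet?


Mask: 255.255.255.0
109.64.140.27 AND mask = 109.64.140.0
109.64.140.221 AND mask = 109.64.140.0
Yes, same subnet (109.64.140.0)


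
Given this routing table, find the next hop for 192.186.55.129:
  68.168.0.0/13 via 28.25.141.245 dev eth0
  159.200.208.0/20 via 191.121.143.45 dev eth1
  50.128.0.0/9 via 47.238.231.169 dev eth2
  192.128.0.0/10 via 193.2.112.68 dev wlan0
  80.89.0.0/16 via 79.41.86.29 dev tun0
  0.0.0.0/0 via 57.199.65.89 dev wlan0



Longest prefix match for 192.186.55.129:
  /13 68.168.0.0: no
  /20 159.200.208.0: no
  /9 50.128.0.0: no
  /10 192.128.0.0: MATCH
  /16 80.89.0.0: no
  /0 0.0.0.0: MATCH
Selected: next-hop 193.2.112.68 via wlan0 (matched /10)


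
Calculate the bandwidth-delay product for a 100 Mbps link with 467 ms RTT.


BDP = bandwidth * RTT
= 100 Mbps * 467 ms
= 100 * 1e6 * 467 / 1000 bits
= 46700000 bits
= 5837500 bytes
= 5700.6836 KB
BDP = 46700000 bits (5837500 bytes)


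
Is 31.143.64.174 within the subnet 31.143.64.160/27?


Subnet network: 31.143.64.160
Test IP AND mask: 31.143.64.160
Yes, 31.143.64.174 is in 31.143.64.160/27


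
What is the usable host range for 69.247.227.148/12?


Network: 69.240.0.0
Broadcast: 69.255.255.255
First usable = network + 1
Last usable = broadcast - 1
Range: 69.240.0.1 to 69.255.255.254


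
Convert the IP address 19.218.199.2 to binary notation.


19 = 00010011
218 = 11011010
199 = 11000111
2 = 00000010
Binary: 00010011.11011010.11000111.00000010


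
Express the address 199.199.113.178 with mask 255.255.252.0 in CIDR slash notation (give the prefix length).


Binary: 11111111.11111111.11111100.00000000
Count leading 1s
Prefix: /22


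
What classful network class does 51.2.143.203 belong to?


First octet: 51
Binary: 00110011
0xxxxxxx -> Class A (1-126)
Class A, default mask 255.0.0.0 (/8)


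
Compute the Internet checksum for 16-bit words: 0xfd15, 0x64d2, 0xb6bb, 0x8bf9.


Sum all words (with carry folding):
+ 0xfd15 = 0xfd15
+ 0x64d2 = 0x61e8
+ 0xb6bb = 0x18a4
+ 0x8bf9 = 0xa49d
One's complement: ~0xa49d
Checksum = 0x5b62


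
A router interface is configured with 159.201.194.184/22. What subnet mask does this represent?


/22 means 22 network bits, 10 host bits
Binary: 11111111111111111111110000000000
Mask: 255.255.252.0


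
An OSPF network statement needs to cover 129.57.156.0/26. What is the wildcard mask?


Subnet mask: 255.255.255.192
Wildcard = 255.255.255.255 - subnet mask
255 - 255 = 0
255 - 255 = 0
255 - 255 = 0
255 - 192 = 63
Wildcard: 0.0.0.63


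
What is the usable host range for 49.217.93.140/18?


Network: 49.217.64.0
Broadcast: 49.217.127.255
First usable = network + 1
Last usable = broadcast - 1
Range: 49.217.64.1 to 49.217.127.254


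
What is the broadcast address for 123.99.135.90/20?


Network: 123.99.128.0/20
Host bits = 12
Set all host bits to 1:
Broadcast: 123.99.143.255


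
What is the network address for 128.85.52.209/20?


IP:   10000000.01010101.00110100.11010001
Mask: 11111111.11111111.11110000.00000000
AND operation:
Net:  10000000.01010101.00110000.00000000
Network: 128.85.48.0/20


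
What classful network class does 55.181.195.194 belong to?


First octet: 55
Binary: 00110111
0xxxxxxx -> Class A (1-126)
Class A, default mask 255.0.0.0 (/8)


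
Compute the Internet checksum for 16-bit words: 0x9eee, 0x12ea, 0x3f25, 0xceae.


Sum all words (with carry folding):
+ 0x9eee = 0x9eee
+ 0x12ea = 0xb1d8
+ 0x3f25 = 0xf0fd
+ 0xceae = 0xbfac
One's complement: ~0xbfac
Checksum = 0x4053


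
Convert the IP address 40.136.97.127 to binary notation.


40 = 00101000
136 = 10001000
97 = 01100001
127 = 01111111
Binary: 00101000.10001000.01100001.01111111


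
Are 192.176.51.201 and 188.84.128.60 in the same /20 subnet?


Mask: 255.255.240.0
192.176.51.201 AND mask = 192.176.48.0
188.84.128.60 AND mask = 188.84.128.0
No, different subnets (192.176.48.0 vs 188.84.128.0)


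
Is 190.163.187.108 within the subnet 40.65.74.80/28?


Subnet network: 40.65.74.80
Test IP AND mask: 190.163.187.96
No, 190.163.187.108 is not in 40.65.74.80/28


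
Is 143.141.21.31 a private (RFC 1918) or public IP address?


RFC 1918 private ranges:
  10.0.0.0/8 (10.0.0.0 - 10.255.255.255)
  172.16.0.0/12 (172.16.0.0 - 172.31.255.255)
  192.168.0.0/16 (192.168.0.0 - 192.168.255.255)
Public (not in any RFC 1918 range)


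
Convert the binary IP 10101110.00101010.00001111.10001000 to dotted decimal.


10101110 = 174
00101010 = 42
00001111 = 15
10001000 = 136
IP: 174.42.15.136


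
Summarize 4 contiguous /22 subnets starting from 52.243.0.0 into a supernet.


Original prefix: /22
Number of subnets: 4 = 2^2
New prefix = 22 - 2 = 20
Supernet: 52.243.0.0/20


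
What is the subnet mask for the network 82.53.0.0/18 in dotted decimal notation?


/18 means 18 network bits, 14 host bits
Binary: 11111111111111111100000000000000
Mask: 255.255.192.0


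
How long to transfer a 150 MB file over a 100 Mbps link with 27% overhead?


Effective throughput = 100 * (1 - 27/100) = 73 Mbps
File size in Mb = 150 * 8 = 1200 Mb
Time = 1200 / 73
Time = 16.4384 seconds


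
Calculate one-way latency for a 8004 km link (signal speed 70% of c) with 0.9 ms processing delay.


Speed = 0.7 * 3e5 km/s = 210000 km/s
Propagation delay = 8004 / 210000 = 0.0381 s = 38.1143 ms
Processing delay = 0.9 ms
Total one-way latency = 39.0143 ms


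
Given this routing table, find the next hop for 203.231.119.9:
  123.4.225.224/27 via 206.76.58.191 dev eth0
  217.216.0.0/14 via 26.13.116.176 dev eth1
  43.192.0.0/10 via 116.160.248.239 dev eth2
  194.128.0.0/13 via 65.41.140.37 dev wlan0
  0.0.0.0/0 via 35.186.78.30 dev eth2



Longest prefix match for 203.231.119.9:
  /27 123.4.225.224: no
  /14 217.216.0.0: no
  /10 43.192.0.0: no
  /13 194.128.0.0: no
  /0 0.0.0.0: MATCH
Selected: next-hop 35.186.78.30 via eth2 (matched /0)


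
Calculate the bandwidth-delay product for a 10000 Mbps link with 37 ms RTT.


BDP = bandwidth * RTT
= 10000 Mbps * 37 ms
= 10000 * 1e6 * 37 / 1000 bits
= 370000000 bits
= 46250000 bytes
= 45166.0156 KB
BDP = 370000000 bits (46250000 bytes)


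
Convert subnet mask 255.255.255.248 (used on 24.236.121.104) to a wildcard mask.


Subnet mask: 255.255.255.248
Wildcard = 255.255.255.255 - subnet mask
255 - 255 = 0
255 - 255 = 0
255 - 255 = 0
255 - 248 = 7
Wildcard: 0.0.0.7


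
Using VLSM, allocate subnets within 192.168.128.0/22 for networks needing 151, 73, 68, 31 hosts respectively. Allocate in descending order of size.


151 hosts -> /24 (254 usable): 192.168.128.0/24
73 hosts -> /25 (126 usable): 192.168.129.0/25
68 hosts -> /25 (126 usable): 192.168.129.128/25
31 hosts -> /26 (62 usable): 192.168.130.0/26
Allocation: 192.168.128.0/24 (151 hosts, 254 usable); 192.168.129.0/25 (73 hosts, 126 usable); 192.168.129.128/25 (68 hosts, 126 usable); 192.168.130.0/26 (31 hosts, 62 usable)


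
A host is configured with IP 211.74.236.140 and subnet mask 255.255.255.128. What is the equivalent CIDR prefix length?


Binary: 11111111.11111111.11111111.10000000
Count leading 1s
Prefix: /25


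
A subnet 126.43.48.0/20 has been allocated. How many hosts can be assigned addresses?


Host bits = 32 - 20 = 12
Total addresses = 2^12 = 4096
Usable = total - 2 (network and broadcast)
Usable hosts: 4094


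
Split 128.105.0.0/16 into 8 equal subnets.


New prefix = 16 + 3 = 19
Each subnet has 8192 addresses
  128.105.0.0/19
  128.105.32.0/19
  128.105.64.0/19
  128.105.96.0/19
  128.105.128.0/19
  128.105.160.0/19
  128.105.192.0/19
  128.105.224.0/19
Subnets: 128.105.0.0/19, 128.105.32.0/19, 128.105.64.0/19, 128.105.96.0/19, 128.105.128.0/19, 128.105.160.0/19, 128.105.192.0/19, 128.105.224.0/19


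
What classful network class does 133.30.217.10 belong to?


First octet: 133
Binary: 10000101
10xxxxxx -> Class B (128-191)
Class B, default mask 255.255.0.0 (/16)


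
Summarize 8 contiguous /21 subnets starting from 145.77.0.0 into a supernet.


Original prefix: /21
Number of subnets: 8 = 2^3
New prefix = 21 - 3 = 18
Supernet: 145.77.0.0/18


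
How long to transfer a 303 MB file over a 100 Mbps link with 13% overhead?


Effective throughput = 100 * (1 - 13/100) = 87 Mbps
File size in Mb = 303 * 8 = 2424 Mb
Time = 2424 / 87
Time = 27.8621 seconds


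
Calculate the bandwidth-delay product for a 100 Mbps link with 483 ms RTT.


BDP = bandwidth * RTT
= 100 Mbps * 483 ms
= 100 * 1e6 * 483 / 1000 bits
= 48300000 bits
= 6037500 bytes
= 5895.9961 KB
BDP = 48300000 bits (6037500 bytes)


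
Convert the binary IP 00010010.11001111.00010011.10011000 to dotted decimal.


00010010 = 18
11001111 = 207
00010011 = 19
10011000 = 152
IP: 18.207.19.152


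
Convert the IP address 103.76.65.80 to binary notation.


103 = 01100111
76 = 01001100
65 = 01000001
80 = 01010000
Binary: 01100111.01001100.01000001.01010000


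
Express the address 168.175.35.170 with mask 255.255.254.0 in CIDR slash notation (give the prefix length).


Binary: 11111111.11111111.11111110.00000000
Count leading 1s
Prefix: /23


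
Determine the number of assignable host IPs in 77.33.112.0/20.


Host bits = 32 - 20 = 12
Total addresses = 2^12 = 4096
Usable = total - 2 (network and broadcast)
Usable hosts: 4094


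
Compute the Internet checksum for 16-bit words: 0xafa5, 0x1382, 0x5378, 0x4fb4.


Sum all words (with carry folding):
+ 0xafa5 = 0xafa5
+ 0x1382 = 0xc327
+ 0x5378 = 0x16a0
+ 0x4fb4 = 0x6654
One's complement: ~0x6654
Checksum = 0x99ab


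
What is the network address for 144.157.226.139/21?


IP:   10010000.10011101.11100010.10001011
Mask: 11111111.11111111.11111000.00000000
AND operation:
Net:  10010000.10011101.11100000.00000000
Network: 144.157.224.0/21


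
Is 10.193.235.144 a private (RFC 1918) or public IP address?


RFC 1918 private ranges:
  10.0.0.0/8 (10.0.0.0 - 10.255.255.255)
  172.16.0.0/12 (172.16.0.0 - 172.31.255.255)
  192.168.0.0/16 (192.168.0.0 - 192.168.255.255)
Private (in 10.0.0.0/8)


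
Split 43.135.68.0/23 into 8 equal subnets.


New prefix = 23 + 3 = 26
Each subnet has 64 addresses
  43.135.68.0/26
  43.135.68.64/26
  43.135.68.128/26
  43.135.68.192/26
  43.135.69.0/26
  43.135.69.64/26
  43.135.69.128/26
  43.135.69.192/26
Subnets: 43.135.68.0/26, 43.135.68.64/26, 43.135.68.128/26, 43.135.68.192/26, 43.135.69.0/26, 43.135.69.64/26, 43.135.69.128/26, 43.135.69.192/26


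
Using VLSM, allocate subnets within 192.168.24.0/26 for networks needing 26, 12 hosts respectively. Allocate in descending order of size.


26 hosts -> /27 (30 usable): 192.168.24.0/27
12 hosts -> /28 (14 usable): 192.168.24.32/28
Allocation: 192.168.24.0/27 (26 hosts, 30 usable); 192.168.24.32/28 (12 hosts, 14 usable)


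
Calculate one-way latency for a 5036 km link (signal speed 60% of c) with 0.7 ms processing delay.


Speed = 0.6 * 3e5 km/s = 180000 km/s
Propagation delay = 5036 / 180000 = 0.028 s = 27.9778 ms
Processing delay = 0.7 ms
Total one-way latency = 28.6778 ms


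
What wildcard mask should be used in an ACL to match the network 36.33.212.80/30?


Subnet mask: 255.255.255.252
Wildcard = 255.255.255.255 - subnet mask
255 - 255 = 0
255 - 255 = 0
255 - 255 = 0
255 - 252 = 3
Wildcard: 0.0.0.3


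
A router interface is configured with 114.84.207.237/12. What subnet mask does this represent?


/12 means 12 network bits, 20 host bits
Binary: 11111111111100000000000000000000
Mask: 255.240.0.0


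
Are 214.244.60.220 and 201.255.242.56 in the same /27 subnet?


Mask: 255.255.255.224
214.244.60.220 AND mask = 214.244.60.192
201.255.242.56 AND mask = 201.255.242.32
No, different subnets (214.244.60.192 vs 201.255.242.32)


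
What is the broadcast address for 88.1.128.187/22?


Network: 88.1.128.0/22
Host bits = 10
Set all host bits to 1:
Broadcast: 88.1.131.255


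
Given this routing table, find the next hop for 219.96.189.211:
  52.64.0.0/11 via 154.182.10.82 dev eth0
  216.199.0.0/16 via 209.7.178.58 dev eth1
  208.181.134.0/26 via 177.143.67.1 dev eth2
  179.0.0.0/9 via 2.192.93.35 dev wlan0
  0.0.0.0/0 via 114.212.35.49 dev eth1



Longest prefix match for 219.96.189.211:
  /11 52.64.0.0: no
  /16 216.199.0.0: no
  /26 208.181.134.0: no
  /9 179.0.0.0: no
  /0 0.0.0.0: MATCH
Selected: next-hop 114.212.35.49 via eth1 (matched /0)


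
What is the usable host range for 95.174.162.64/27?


Network: 95.174.162.64
Broadcast: 95.174.162.95
First usable = network + 1
Last usable = broadcast - 1
Range: 95.174.162.65 to 95.174.162.94


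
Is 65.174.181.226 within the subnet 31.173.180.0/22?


Subnet network: 31.173.180.0
Test IP AND mask: 65.174.180.0
No, 65.174.181.226 is not in 31.173.180.0/22


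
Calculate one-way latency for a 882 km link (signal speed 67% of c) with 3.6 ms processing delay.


Speed = 0.67 * 3e5 km/s = 201000 km/s
Propagation delay = 882 / 201000 = 0.0044 s = 4.3881 ms
Processing delay = 3.6 ms
Total one-way latency = 7.9881 ms


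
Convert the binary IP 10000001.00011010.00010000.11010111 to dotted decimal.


10000001 = 129
00011010 = 26
00010000 = 16
11010111 = 215
IP: 129.26.16.215


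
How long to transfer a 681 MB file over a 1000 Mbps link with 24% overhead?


Effective throughput = 1000 * (1 - 24/100) = 760 Mbps
File size in Mb = 681 * 8 = 5448 Mb
Time = 5448 / 760
Time = 7.1684 seconds


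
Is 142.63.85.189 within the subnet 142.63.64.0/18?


Subnet network: 142.63.64.0
Test IP AND mask: 142.63.64.0
Yes, 142.63.85.189 is in 142.63.64.0/18


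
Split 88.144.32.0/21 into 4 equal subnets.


New prefix = 21 + 2 = 23
Each subnet has 512 addresses
  88.144.32.0/23
  88.144.34.0/23
  88.144.36.0/23
  88.144.38.0/23
Subnets: 88.144.32.0/23, 88.144.34.0/23, 88.144.36.0/23, 88.144.38.0/23


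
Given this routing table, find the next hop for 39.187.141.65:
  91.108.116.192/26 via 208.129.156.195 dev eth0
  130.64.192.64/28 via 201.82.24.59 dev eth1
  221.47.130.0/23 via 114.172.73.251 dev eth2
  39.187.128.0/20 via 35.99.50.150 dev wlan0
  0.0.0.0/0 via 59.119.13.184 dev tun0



Longest prefix match for 39.187.141.65:
  /26 91.108.116.192: no
  /28 130.64.192.64: no
  /23 221.47.130.0: no
  /20 39.187.128.0: MATCH
  /0 0.0.0.0: MATCH
Selected: next-hop 35.99.50.150 via wlan0 (matched /20)


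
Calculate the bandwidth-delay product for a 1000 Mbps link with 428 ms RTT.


BDP = bandwidth * RTT
= 1000 Mbps * 428 ms
= 1000 * 1e6 * 428 / 1000 bits
= 428000000 bits
= 53500000 bytes
= 52246.0938 KB
BDP = 428000000 bits (53500000 bytes)


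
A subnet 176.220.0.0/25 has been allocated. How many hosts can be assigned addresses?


Host bits = 32 - 25 = 7
Total addresses = 2^7 = 128
Usable = total - 2 (network and broadcast)
Usable hosts: 126


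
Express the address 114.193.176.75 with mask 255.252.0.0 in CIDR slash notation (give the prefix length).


Binary: 11111111.11111100.00000000.00000000
Count leading 1s
Prefix: /14


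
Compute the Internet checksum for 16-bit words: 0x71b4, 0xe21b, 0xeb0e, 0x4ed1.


Sum all words (with carry folding):
+ 0x71b4 = 0x71b4
+ 0xe21b = 0x53d0
+ 0xeb0e = 0x3edf
+ 0x4ed1 = 0x8db0
One's complement: ~0x8db0
Checksum = 0x724f


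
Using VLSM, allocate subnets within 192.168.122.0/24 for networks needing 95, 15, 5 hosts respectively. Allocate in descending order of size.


95 hosts -> /25 (126 usable): 192.168.122.0/25
15 hosts -> /27 (30 usable): 192.168.122.128/27
5 hosts -> /29 (6 usable): 192.168.122.160/29
Allocation: 192.168.122.0/25 (95 hosts, 126 usable); 192.168.122.128/27 (15 hosts, 30 usable); 192.168.122.160/29 (5 hosts, 6 usable)


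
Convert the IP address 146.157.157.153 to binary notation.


146 = 10010010
157 = 10011101
157 = 10011101
153 = 10011001
Binary: 10010010.10011101.10011101.10011001


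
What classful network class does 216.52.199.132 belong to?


First octet: 216
Binary: 11011000
110xxxxx -> Class C (192-223)
Class C, default mask 255.255.255.0 (/24)


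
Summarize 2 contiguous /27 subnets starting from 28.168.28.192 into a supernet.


Original prefix: /27
Number of subnets: 2 = 2^1
New prefix = 27 - 1 = 26
Supernet: 28.168.28.192/26


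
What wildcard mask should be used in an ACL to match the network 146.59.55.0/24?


Subnet mask: 255.255.255.0
Wildcard = 255.255.255.255 - subnet mask
255 - 255 = 0
255 - 255 = 0
255 - 255 = 0
255 - 0 = 255
Wildcard: 0.0.0.255
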